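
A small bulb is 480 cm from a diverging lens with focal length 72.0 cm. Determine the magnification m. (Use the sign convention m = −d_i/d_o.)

m = +0.130

For a diverging lens, f = -72.0 cm.
1/d_i = 1/f − 1/d_o = 1/(-72.00) − 1/(480) = -0.01597, so d_i = -62.61 cm.
m = −d_i/d_o = −(-62.61)/(480) = +0.130.
The image is virtual, upright and reduced, on the same side as the object.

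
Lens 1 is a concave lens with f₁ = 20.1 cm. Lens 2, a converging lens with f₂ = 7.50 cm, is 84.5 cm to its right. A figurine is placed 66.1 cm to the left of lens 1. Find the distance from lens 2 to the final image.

8.11 cm

Lens 1 is diverging, so f₁ = −20.1 cm.
Lens 1: 1/d_i1 = 1/f₁ − 1/d_o1 = 1/(-20.1) − 1/(66.1) = -0.06488, so d_i1 = -15.41 cm.
The intermediate image is 15.41 cm to the left of lens 1 (virtual), which is 84.5 − (-15.41) = 99.91 cm to the left of lens 2, so d_o2 = +99.91 cm.
Lens 2: 1/d_i2 = 1/f₂ − 1/d_o2 = 1/(7.50) − 1/(99.91) = 0.1233, so d_i2 = 8.11 cm.
The final image is real, 8.11 cm to the right of lens 2 (overall magnification ≈ -0.019).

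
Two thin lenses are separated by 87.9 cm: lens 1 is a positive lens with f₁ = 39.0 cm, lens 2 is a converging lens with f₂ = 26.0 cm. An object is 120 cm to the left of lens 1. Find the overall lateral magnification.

Lens 1: 1/d_i1 = 1/(39.0) − 1/(120) = 0.01731, so d_i1 = 57.78 cm; m₁ = −d_i1/d_o1 = -0.4815.
d_o2 = 87.9 − (57.78) = 30.12 cm.
Lens 2: 1/d_i2 = 1/(26.0) − 1/(30.12) = 0.005261, so d_i2 = 190.1 cm; m₂ = −d_i2/d_o2 = -6.311.
m = m₁·m₂ = (-0.4815)(-6.311) = +3.04.

m = +3.04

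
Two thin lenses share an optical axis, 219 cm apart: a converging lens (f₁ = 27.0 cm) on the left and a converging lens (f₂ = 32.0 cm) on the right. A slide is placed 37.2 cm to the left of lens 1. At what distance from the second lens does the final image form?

Lens 1: 1/d_i1 = 1/f₁ − 1/d_o1 = 1/(27.0) − 1/(37.2) = 0.01016, so d_i1 = 98.47 cm.
The intermediate image is 98.47 cm to the right of lens 1, which is 219 − (98.47) = 120.5 cm to the left of lens 2, so d_o2 = +120.5 cm.
Lens 2: 1/d_i2 = 1/f₂ − 1/d_o2 = 1/(32.0) − 1/(120.5) = 0.02295, so d_i2 = 43.6 cm.
The final image is real, 43.6 cm to the right of lens 2 (overall magnification ≈ 0.96).

43.6 cm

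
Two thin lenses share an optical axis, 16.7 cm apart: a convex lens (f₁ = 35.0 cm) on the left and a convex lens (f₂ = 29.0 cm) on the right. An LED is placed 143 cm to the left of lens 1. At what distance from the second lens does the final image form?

Lens 1: 1/d_i1 = 1/f₁ − 1/d_o1 = 1/(35.0) − 1/(143) = 0.02158, so d_i1 = 46.34 cm.
The intermediate image is 46.34 cm to the right of lens 1, which lies 29.64 cm to the right of lens 2 — a virtual object — so d_o2 = −29.64 cm.
Lens 2: 1/d_i2 = 1/f₂ − 1/d_o2 = 1/(29.0) − 1/(-29.64) = 0.06822, so d_i2 = 14.7 cm.
The final image is real, 14.7 cm to the right of lens 2 (overall magnification ≈ -0.16).

14.7 cm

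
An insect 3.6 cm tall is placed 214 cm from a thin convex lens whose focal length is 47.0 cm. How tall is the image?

1.01 cm

1/d_i = 1/f − 1/d_o = 1/(47.00) − 1/(214) = 0.01660, so d_i = 60.23 cm.
m = −d_i/d_o = -0.2814.
|h_i| = |m|·h_o = 0.2814 × 3.6 = 1.01 cm. The image is real, inverted and reduced, on the far side of the lens.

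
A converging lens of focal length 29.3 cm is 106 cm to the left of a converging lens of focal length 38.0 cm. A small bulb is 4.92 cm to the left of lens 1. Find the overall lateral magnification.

m = -0.618

Lens 1: 1/d_i1 = 1/(29.3) − 1/(4.92) = -0.1691, so d_i1 = -5.913 cm; m₁ = −d_i1/d_o1 = +1.202.
d_o2 = 106 − (-5.913) = 111.9 cm.
Lens 2: 1/d_i2 = 1/(38.0) − 1/(111.9) = 0.01738, so d_i2 = 57.54 cm; m₂ = −d_i2/d_o2 = -0.5142.
m = m₁·m₂ = (+1.202)(-0.5142) = -0.618.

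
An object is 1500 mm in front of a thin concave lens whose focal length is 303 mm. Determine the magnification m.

For a concave lens, f = -303 mm.
1/d_i = 1/f − 1/d_o = 1/(-303.0) − 1/(1500) = -0.003967, so d_i = -252.1 mm.
m = −d_i/d_o = −(-252.1)/(1500) = +0.168.
The image is virtual, upright and reduced, on the same side as the object.

m = +0.168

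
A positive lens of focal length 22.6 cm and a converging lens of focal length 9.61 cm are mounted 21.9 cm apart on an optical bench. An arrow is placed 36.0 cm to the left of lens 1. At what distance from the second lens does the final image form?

Lens 1: 1/d_i1 = 1/f₁ − 1/d_o1 = 1/(22.6) − 1/(36.0) = 0.01647, so d_i1 = 60.72 cm.
The intermediate image is 60.72 cm to the right of lens 1, which lies 38.82 cm to the right of lens 2 — a virtual object — so d_o2 = −38.82 cm.
Lens 2: 1/d_i2 = 1/f₂ − 1/d_o2 = 1/(9.61) − 1/(-38.82) = 0.1298, so d_i2 = 7.70 cm.
The final image is real, 7.70 cm to the right of lens 2 (overall magnification ≈ -0.33).

7.70 cm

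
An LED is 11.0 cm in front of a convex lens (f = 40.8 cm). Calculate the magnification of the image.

m = +1.37

1/d_i = 1/f − 1/d_o = 1/(40.80) − 1/(11.0) = -0.06640, so d_i = -15.06 cm.
m = −d_i/d_o = −(-15.06)/(11.0) = +1.37.
The image is virtual, upright and enlarged, on the same side as the object.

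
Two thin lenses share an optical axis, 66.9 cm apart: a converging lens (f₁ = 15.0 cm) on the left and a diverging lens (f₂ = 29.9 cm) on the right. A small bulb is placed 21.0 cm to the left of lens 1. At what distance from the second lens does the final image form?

9.72 cm

Lens 1: 1/d_i1 = 1/f₁ − 1/d_o1 = 1/(15.0) − 1/(21.0) = 0.01905, so d_i1 = 52.50 cm.
The intermediate image is 52.50 cm to the right of lens 1, which is 66.9 − (52.50) = 14.40 cm to the left of lens 2, so d_o2 = +14.40 cm.
Lens 2 is diverging, so f₂ = −29.9 cm.
Lens 2: 1/d_i2 = 1/f₂ − 1/d_o2 = 1/(-29.9) − 1/(14.40) = -0.1029, so d_i2 = -9.72 cm.
The final image is virtual, 9.72 cm to the left of lens 2 (overall magnification ≈ -1.7).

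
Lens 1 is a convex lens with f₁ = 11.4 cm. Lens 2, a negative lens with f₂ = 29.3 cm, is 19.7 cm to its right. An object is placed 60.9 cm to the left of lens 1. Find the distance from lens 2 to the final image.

Lens 1: 1/d_i1 = 1/f₁ − 1/d_o1 = 1/(11.4) − 1/(60.9) = 0.07130, so d_i1 = 14.03 cm.
The intermediate image is 14.03 cm to the right of lens 1, which is 19.7 − (14.03) = 5.670 cm to the left of lens 2, so d_o2 = +5.670 cm.
Lens 2 is diverging, so f₂ = −29.3 cm.
Lens 2: 1/d_i2 = 1/f₂ − 1/d_o2 = 1/(-29.3) − 1/(5.670) = -0.2105, so d_i2 = -4.75 cm.
The final image is virtual, 4.75 cm to the left of lens 2 (overall magnification ≈ -0.19).

4.75 cm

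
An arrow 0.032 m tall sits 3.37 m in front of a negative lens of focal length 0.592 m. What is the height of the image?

For a negative lens, f = -0.592 m.
1/d_i = 1/f − 1/d_o = 1/(-0.5920) − 1/(3.37) = -1.986, so d_i = -0.5035 m.
m = −d_i/d_o = +0.1494.
|h_i| = |m|·h_o = 0.1494 × 0.032 = 0.00478 m. The image is virtual, upright and reduced, on the same side as the object.

0.00478 m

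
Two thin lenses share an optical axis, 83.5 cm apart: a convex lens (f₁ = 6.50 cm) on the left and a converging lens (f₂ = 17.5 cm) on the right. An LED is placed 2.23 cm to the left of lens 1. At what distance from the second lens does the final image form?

Lens 1: 1/d_i1 = 1/f₁ − 1/d_o1 = 1/(6.50) − 1/(2.23) = -0.2946, so d_i1 = -3.395 cm.
The intermediate image is 3.395 cm to the left of lens 1 (virtual), which is 83.5 − (-3.395) = 86.89 cm to the left of lens 2, so d_o2 = +86.89 cm.
Lens 2: 1/d_i2 = 1/f₂ − 1/d_o2 = 1/(17.5) − 1/(86.89) = 0.04563, so d_i2 = 21.9 cm.
The final image is real, 21.9 cm to the right of lens 2 (overall magnification ≈ -0.38).

21.9 cm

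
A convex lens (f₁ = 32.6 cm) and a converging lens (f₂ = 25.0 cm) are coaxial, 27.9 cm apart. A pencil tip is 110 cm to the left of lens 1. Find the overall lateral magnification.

Lens 1: 1/d_i1 = 1/(32.6) − 1/(110) = 0.02158, so d_i1 = 46.33 cm; m₁ = −d_i1/d_o1 = -0.4212.
d_o2 = 27.9 − (46.33) = -18.43 cm (virtual object).
Lens 2: 1/d_i2 = 1/(25.0) − 1/(-18.43) = 0.09426, so d_i2 = 10.61 cm; m₂ = −d_i2/d_o2 = +0.5756.
m = m₁·m₂ = (-0.4212)(+0.5756) = -0.242.

m = -0.242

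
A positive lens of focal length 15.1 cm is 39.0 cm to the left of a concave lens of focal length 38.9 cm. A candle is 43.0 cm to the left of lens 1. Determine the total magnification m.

m = -0.385

Lens 1: 1/d_i1 = 1/(15.1) − 1/(43.0) = 0.04297, so d_i1 = 23.27 cm; m₁ = −d_i1/d_o1 = -0.5412.
d_o2 = 39.0 − (23.27) = 15.73 cm.
f₂ = −38.9 cm (diverging).
Lens 2: 1/d_i2 = 1/(-38.9) − 1/(15.73) = -0.08928, so d_i2 = -11.20 cm; m₂ = −d_i2/d_o2 = +0.7121.
m = m₁·m₂ = (-0.5412)(+0.7121) = -0.385.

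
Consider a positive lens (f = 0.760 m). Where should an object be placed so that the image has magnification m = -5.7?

m = −d_i/d_o ⇒ d_i = −m·d_o.
1/f = 1/d_o + 1/d_i = 1/d_o − 1/(m·d_o) = (1 − 1/m)/d_o, so d_o = f(1 − 1/m) = (0.7600)(1 − 1/(-5.7)) = 0.893 m.

0.893 m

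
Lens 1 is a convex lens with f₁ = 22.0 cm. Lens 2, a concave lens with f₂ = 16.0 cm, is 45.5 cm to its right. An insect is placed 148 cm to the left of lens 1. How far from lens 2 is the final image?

Lens 1: 1/d_i1 = 1/f₁ − 1/d_o1 = 1/(22.0) − 1/(148) = 0.03870, so d_i1 = 25.84 cm.
The intermediate image is 25.84 cm to the right of lens 1, which is 45.5 − (25.84) = 19.66 cm to the left of lens 2, so d_o2 = +19.66 cm.
Lens 2 is diverging, so f₂ = −16.0 cm.
Lens 2: 1/d_i2 = 1/f₂ − 1/d_o2 = 1/(-16.0) − 1/(19.66) = -0.1134, so d_i2 = -8.82 cm.
The final image is virtual, 8.82 cm to the left of lens 2 (overall magnification ≈ -0.078).

8.82 cm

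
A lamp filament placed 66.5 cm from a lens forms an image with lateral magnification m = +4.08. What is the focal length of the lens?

f = 88.1 cm (converging)

m = −d_i/d_o ⇒ d_i = −m·d_o = −(+4.08)·(66.5) = -271.3 cm.
1/f = 1/d_o + 1/d_i = 1/(66.5) + 1/(-271.3) = 0.01135, so f = 88.1 cm.
Since f is positive, the lens is converging.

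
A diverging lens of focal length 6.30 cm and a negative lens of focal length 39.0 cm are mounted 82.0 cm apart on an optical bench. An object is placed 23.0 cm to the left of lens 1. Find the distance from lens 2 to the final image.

26.9 cm

Lens 1 is diverging, so f₁ = −6.30 cm.
Lens 1: 1/d_i1 = 1/f₁ − 1/d_o1 = 1/(-6.30) − 1/(23.0) = -0.2022, so d_i1 = -4.945 cm.
The intermediate image is 4.945 cm to the left of lens 1 (virtual), which is 82.0 − (-4.945) = 86.94 cm to the left of lens 2, so d_o2 = +86.94 cm.
Lens 2 is diverging, so f₂ = −39.0 cm.
Lens 2: 1/d_i2 = 1/f₂ − 1/d_o2 = 1/(-39.0) − 1/(86.94) = -0.03714, so d_i2 = -26.9 cm.
The final image is virtual, 26.9 cm to the left of lens 2 (overall magnification ≈ 0.067).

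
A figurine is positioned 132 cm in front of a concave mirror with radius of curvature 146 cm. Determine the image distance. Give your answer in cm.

163 cm

f = R/2 = 146/2 = 73.00 cm.
Mirror equation: 1/q = 1/f − 1/p = 1/(73.00) − 1/(132) = 0.01370 − 0.007576 = 0.006123, so q = 163 cm.
The image is real, inverted and enlarged, in front of the mirror.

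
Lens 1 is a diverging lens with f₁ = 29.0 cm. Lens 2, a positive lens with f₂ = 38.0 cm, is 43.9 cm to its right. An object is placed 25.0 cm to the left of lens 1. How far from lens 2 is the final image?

Lens 1 is diverging, so f₁ = −29.0 cm.
Lens 1: 1/d_i1 = 1/f₁ − 1/d_o1 = 1/(-29.0) − 1/(25.0) = -0.07448, so d_i1 = -13.43 cm.
The intermediate image is 13.43 cm to the left of lens 1 (virtual), which is 43.9 − (-13.43) = 57.33 cm to the left of lens 2, so d_o2 = +57.33 cm.
Lens 2: 1/d_i2 = 1/f₂ − 1/d_o2 = 1/(38.0) − 1/(57.33) = 0.008873, so d_i2 = 113 cm.
The final image is real, 113 cm to the right of lens 2 (overall magnification ≈ -1.1).

113 cm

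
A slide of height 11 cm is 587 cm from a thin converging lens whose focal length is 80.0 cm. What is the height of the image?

1/d_i = 1/f − 1/d_o = 1/(80.00) − 1/(587) = 0.01080, so d_i = 92.62 cm.
m = −d_i/d_o = -0.1578.
|h_i| = |m|·h_o = 0.1578 × 11 = 1.74 cm. The image is real, inverted and reduced, on the far side of the lens.

1.74 cm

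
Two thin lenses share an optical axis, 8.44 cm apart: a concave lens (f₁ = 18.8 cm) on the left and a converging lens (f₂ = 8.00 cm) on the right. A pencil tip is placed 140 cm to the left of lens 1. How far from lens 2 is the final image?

11.8 cm

Lens 1 is diverging, so f₁ = −18.8 cm.
Lens 1: 1/d_i1 = 1/f₁ − 1/d_o1 = 1/(-18.8) − 1/(140) = -0.06033, so d_i1 = -16.57 cm.
The intermediate image is 16.57 cm to the left of lens 1 (virtual), which is 8.44 − (-16.57) = 25.01 cm to the left of lens 2, so d_o2 = +25.01 cm.
Lens 2: 1/d_i2 = 1/f₂ − 1/d_o2 = 1/(8.00) − 1/(25.01) = 0.08502, so d_i2 = 11.8 cm.
The final image is real, 11.8 cm to the right of lens 2 (overall magnification ≈ -0.056).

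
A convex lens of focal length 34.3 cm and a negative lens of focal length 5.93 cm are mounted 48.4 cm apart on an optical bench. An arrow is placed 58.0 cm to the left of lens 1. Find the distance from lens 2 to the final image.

Lens 1: 1/d_i1 = 1/f₁ − 1/d_o1 = 1/(34.3) − 1/(58.0) = 0.01191, so d_i1 = 83.94 cm.
The intermediate image is 83.94 cm to the right of lens 1, which lies 35.54 cm to the right of lens 2 — a virtual object — so d_o2 = −35.54 cm.
Lens 2 is diverging, so f₂ = −5.93 cm.
Lens 2: 1/d_i2 = 1/f₂ − 1/d_o2 = 1/(-5.93) − 1/(-35.54) = -0.1405, so d_i2 = -7.12 cm.
The final image is virtual, 7.12 cm to the left of lens 2 (overall magnification ≈ 0.29).

7.12 cm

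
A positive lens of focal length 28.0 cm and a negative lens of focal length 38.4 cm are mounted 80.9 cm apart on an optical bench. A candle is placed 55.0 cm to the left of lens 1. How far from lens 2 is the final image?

Lens 1: 1/d_i1 = 1/f₁ − 1/d_o1 = 1/(28.0) − 1/(55.0) = 0.01753, so d_i1 = 57.04 cm.
The intermediate image is 57.04 cm to the right of lens 1, which is 80.9 − (57.04) = 23.86 cm to the left of lens 2, so d_o2 = +23.86 cm.
Lens 2 is diverging, so f₂ = −38.4 cm.
Lens 2: 1/d_i2 = 1/f₂ − 1/d_o2 = 1/(-38.4) − 1/(23.86) = -0.06795, so d_i2 = -14.7 cm.
The final image is virtual, 14.7 cm to the left of lens 2 (overall magnification ≈ -0.64).

14.7 cm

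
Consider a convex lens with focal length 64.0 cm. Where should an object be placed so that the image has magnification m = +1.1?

5.82 cm

m = −d_i/d_o ⇒ d_i = −m·d_o.
1/f = 1/d_o + 1/d_i = 1/d_o − 1/(m·d_o) = (1 − 1/m)/d_o, so d_o = f(1 − 1/m) = (64.00)(1 − 1/(+1.1)) = 5.82 cm.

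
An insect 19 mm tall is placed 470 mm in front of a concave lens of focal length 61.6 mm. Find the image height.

For a concave lens, f = -61.6 mm.
1/d_i = 1/f − 1/d_o = 1/(-61.60) − 1/(470) = -0.01836, so d_i = -54.46 mm.
m = −d_i/d_o = +0.1159.
|h_i| = |m|·h_o = 0.1159 × 19 = 2.20 mm. The image is virtual, upright and reduced, on the same side as the object.

2.20 mm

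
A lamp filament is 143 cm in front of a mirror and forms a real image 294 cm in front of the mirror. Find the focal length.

Real image ⇒ d_i = +294 cm.
1/f = 1/d_o + 1/d_i = 1/(143) + 1/(294) = 0.01039, so f = 96.2 cm.
Since f is positive, the mirror is concave.

f = 96.2 cm (concave)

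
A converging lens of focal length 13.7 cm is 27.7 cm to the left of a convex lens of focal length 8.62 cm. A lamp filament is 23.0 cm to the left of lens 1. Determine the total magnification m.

m = -0.858

Lens 1: 1/d_i1 = 1/(13.7) − 1/(23.0) = 0.02951, so d_i1 = 33.88 cm; m₁ = −d_i1/d_o1 = -1.473.
d_o2 = 27.7 − (33.88) = -6.180 cm (virtual object).
Lens 2: 1/d_i2 = 1/(8.62) − 1/(-6.180) = 0.2778, so d_i2 = 3.599 cm; m₂ = −d_i2/d_o2 = +0.5824.
m = m₁·m₂ = (-1.473)(+0.5824) = -0.858.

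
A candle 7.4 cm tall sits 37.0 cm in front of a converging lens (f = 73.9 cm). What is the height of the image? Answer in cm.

14.8 cm

1/d_i = 1/f − 1/d_o = 1/(73.90) − 1/(37.0) = -0.01350, so d_i = -74.10 cm.
m = −d_i/d_o = +2.003.
|h_i| = |m|·h_o = 2.003 × 7.4 = 14.8 cm. The image is virtual, upright and enlarged, on the same side as the object.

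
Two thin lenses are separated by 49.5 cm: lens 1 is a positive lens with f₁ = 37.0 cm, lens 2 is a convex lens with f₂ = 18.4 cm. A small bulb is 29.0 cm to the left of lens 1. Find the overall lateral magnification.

m = -0.515

Lens 1: 1/d_i1 = 1/(37.0) − 1/(29.0) = -0.007456, so d_i1 = -134.1 cm; m₁ = −d_i1/d_o1 = +4.624.
d_o2 = 49.5 − (-134.1) = 183.6 cm.
Lens 2: 1/d_i2 = 1/(18.4) − 1/(183.6) = 0.04890, so d_i2 = 20.45 cm; m₂ = −d_i2/d_o2 = -0.1114.
m = m₁·m₂ = (+4.624)(-0.1114) = -0.515.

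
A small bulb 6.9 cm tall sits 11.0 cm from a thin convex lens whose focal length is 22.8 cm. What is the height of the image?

1/d_i = 1/f − 1/d_o = 1/(22.80) − 1/(11.0) = -0.04705, so d_i = -21.25 cm.
m = −d_i/d_o = +1.932.
|h_i| = |m|·h_o = 1.932 × 6.9 = 13.3 cm. The image is virtual, upright and enlarged, on the same side as the object.

13.3 cm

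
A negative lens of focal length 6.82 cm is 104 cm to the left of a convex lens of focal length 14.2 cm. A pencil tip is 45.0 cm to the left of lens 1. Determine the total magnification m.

f₁ = −6.82 cm (diverging).
Lens 1: 1/d_i1 = 1/(-6.82) − 1/(45.0) = -0.1688, so d_i1 = -5.922 cm; m₁ = −d_i1/d_o1 = +0.1316.
d_o2 = 104 − (-5.922) = 109.9 cm.
Lens 2: 1/d_i2 = 1/(14.2) − 1/(109.9) = 0.06132, so d_i2 = 16.31 cm; m₂ = −d_i2/d_o2 = -0.1484.
m = m₁·m₂ = (+0.1316)(-0.1484) = -0.0195.

m = -0.0195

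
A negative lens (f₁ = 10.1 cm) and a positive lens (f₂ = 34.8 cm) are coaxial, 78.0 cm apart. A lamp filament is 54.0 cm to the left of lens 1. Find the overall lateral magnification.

f₁ = −10.1 cm (diverging).
Lens 1: 1/d_i1 = 1/(-10.1) − 1/(54.0) = -0.1175, so d_i1 = -8.509 cm; m₁ = −d_i1/d_o1 = +0.1576.
d_o2 = 78.0 − (-8.509) = 86.51 cm.
Lens 2: 1/d_i2 = 1/(34.8) − 1/(86.51) = 0.01718, so d_i2 = 58.22 cm; m₂ = −d_i2/d_o2 = -0.6730.
m = m₁·m₂ = (+0.1576)(-0.6730) = -0.106.

m = -0.106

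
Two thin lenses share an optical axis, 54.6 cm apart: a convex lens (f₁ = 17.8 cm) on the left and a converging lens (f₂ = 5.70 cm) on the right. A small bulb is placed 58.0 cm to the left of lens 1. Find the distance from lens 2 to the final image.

7.10 cm

Lens 1: 1/d_i1 = 1/f₁ − 1/d_o1 = 1/(17.8) − 1/(58.0) = 0.03894, so d_i1 = 25.68 cm.
The intermediate image is 25.68 cm to the right of lens 1, which is 54.6 − (25.68) = 28.92 cm to the left of lens 2, so d_o2 = +28.92 cm.
Lens 2: 1/d_i2 = 1/f₂ − 1/d_o2 = 1/(5.70) − 1/(28.92) = 0.1409, so d_i2 = 7.10 cm.
The final image is real, 7.10 cm to the right of lens 2 (overall magnification ≈ 0.11).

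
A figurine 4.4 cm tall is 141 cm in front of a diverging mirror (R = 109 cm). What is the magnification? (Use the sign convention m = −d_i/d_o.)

m = +0.279

f = R/2 = 109/2 = 54.50 cm; for a diverging mirror, f = -54.50 cm.
1/d_i = 1/f − 1/d_o = 1/(-54.50) − 1/(141) = -0.02544, so d_i = -39.31 cm.
m = −d_i/d_o = −(-39.31)/(141) = +0.279.
The image is virtual, upright and reduced, behind the mirror.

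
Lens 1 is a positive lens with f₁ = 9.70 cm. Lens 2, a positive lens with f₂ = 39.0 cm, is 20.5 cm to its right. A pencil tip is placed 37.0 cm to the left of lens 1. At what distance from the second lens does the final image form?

Lens 1: 1/d_i1 = 1/f₁ − 1/d_o1 = 1/(9.70) − 1/(37.0) = 0.07607, so d_i1 = 13.15 cm.
The intermediate image is 13.15 cm to the right of lens 1, which is 20.5 − (13.15) = 7.350 cm to the left of lens 2, so d_o2 = +7.350 cm.
Lens 2: 1/d_i2 = 1/f₂ − 1/d_o2 = 1/(39.0) − 1/(7.350) = -0.1104, so d_i2 = -9.06 cm.
The final image is virtual, 9.06 cm to the left of lens 2 (overall magnification ≈ -0.44).

9.06 cm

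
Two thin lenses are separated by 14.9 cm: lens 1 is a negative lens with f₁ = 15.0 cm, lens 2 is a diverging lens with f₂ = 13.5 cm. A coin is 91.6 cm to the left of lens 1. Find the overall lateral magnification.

f₁ = −15.0 cm (diverging).
Lens 1: 1/d_i1 = 1/(-15.0) − 1/(91.6) = -0.07758, so d_i1 = -12.89 cm; m₁ = −d_i1/d_o1 = +0.1407.
d_o2 = 14.9 − (-12.89) = 27.79 cm.
f₂ = −13.5 cm (diverging).
Lens 2: 1/d_i2 = 1/(-13.5) − 1/(27.79) = -0.1101, so d_i2 = -9.086 cm; m₂ = −d_i2/d_o2 = +0.3270.
m = m₁·m₂ = (+0.1407)(+0.3270) = +0.0460.

m = +0.0460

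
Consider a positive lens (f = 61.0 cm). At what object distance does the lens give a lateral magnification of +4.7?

48.0 cm

m = −d_i/d_o ⇒ d_i = −m·d_o.
1/f = 1/d_o + 1/d_i = 1/d_o − 1/(m·d_o) = (1 − 1/m)/d_o, so d_o = f(1 − 1/m) = (61.00)(1 − 1/(+4.7)) = 48.0 cm.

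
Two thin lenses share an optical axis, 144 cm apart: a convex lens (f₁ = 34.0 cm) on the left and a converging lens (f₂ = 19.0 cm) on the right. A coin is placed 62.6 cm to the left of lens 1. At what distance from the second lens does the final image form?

26.1 cm

Lens 1: 1/d_i1 = 1/f₁ − 1/d_o1 = 1/(34.0) − 1/(62.6) = 0.01344, so d_i1 = 74.42 cm.
The intermediate image is 74.42 cm to the right of lens 1, which is 144 − (74.42) = 69.58 cm to the left of lens 2, so d_o2 = +69.58 cm.
Lens 2: 1/d_i2 = 1/f₂ − 1/d_o2 = 1/(19.0) − 1/(69.58) = 0.03826, so d_i2 = 26.1 cm.
The final image is real, 26.1 cm to the right of lens 2 (overall magnification ≈ 0.45).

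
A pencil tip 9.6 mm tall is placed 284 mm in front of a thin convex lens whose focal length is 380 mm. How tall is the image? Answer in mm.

1/d_i = 1/f − 1/d_o = 1/(380.0) − 1/(284) = -0.0008895, so d_i = -1124 mm.
m = −d_i/d_o = +3.958.
|h_i| = |m|·h_o = 3.958 × 9.6 = 38.0 mm. The image is virtual, upright and enlarged, on the same side as the object.

38.0 mm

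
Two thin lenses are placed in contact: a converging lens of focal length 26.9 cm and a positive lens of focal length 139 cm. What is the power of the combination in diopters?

P = +4.44 D

P₁ = 1/f₁ = 1/(0.269 m) = +3.717 D; P₂ = 1/f₂ = 1/(1.39 m) = +0.7194 D.
For thin lenses in contact, P = P₁ + P₂ = (+3.717) + (+0.7194) = +4.44 D.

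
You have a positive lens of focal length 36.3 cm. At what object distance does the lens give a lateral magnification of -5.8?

m = −d_i/d_o ⇒ d_i = −m·d_o.
1/f = 1/d_o + 1/d_i = 1/d_o − 1/(m·d_o) = (1 − 1/m)/d_o, so d_o = f(1 − 1/m) = (36.30)(1 − 1/(-5.8)) = 42.6 cm.

42.6 cm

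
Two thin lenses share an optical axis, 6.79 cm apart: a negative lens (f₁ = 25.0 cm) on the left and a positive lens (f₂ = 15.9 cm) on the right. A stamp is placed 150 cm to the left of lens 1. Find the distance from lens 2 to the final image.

36.4 cm

Lens 1 is diverging, so f₁ = −25.0 cm.
Lens 1: 1/d_i1 = 1/f₁ − 1/d_o1 = 1/(-25.0) − 1/(150) = -0.04667, so d_i1 = -21.43 cm.
The intermediate image is 21.43 cm to the left of lens 1 (virtual), which is 6.79 − (-21.43) = 28.22 cm to the left of lens 2, so d_o2 = +28.22 cm.
Lens 2: 1/d_i2 = 1/f₂ − 1/d_o2 = 1/(15.9) − 1/(28.22) = 0.02746, so d_i2 = 36.4 cm.
The final image is real, 36.4 cm to the right of lens 2 (overall magnification ≈ -0.18).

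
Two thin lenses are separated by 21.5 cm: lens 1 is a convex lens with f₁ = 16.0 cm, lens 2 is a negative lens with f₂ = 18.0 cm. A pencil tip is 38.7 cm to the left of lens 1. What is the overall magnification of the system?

m = -1.04

Lens 1: 1/d_i1 = 1/(16.0) − 1/(38.7) = 0.03666, so d_i1 = 27.28 cm; m₁ = −d_i1/d_o1 = -0.7049.
d_o2 = 21.5 − (27.28) = -5.780 cm (virtual object).
f₂ = −18.0 cm (diverging).
Lens 2: 1/d_i2 = 1/(-18.0) − 1/(-5.780) = 0.1175, so d_i2 = 8.514 cm; m₂ = −d_i2/d_o2 = +1.473.
m = m₁·m₂ = (-0.7049)(+1.473) = -1.04.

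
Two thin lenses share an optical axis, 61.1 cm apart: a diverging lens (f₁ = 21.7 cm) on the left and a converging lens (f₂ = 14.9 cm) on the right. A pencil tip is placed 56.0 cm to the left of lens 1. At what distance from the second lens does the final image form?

18.5 cm

Lens 1 is diverging, so f₁ = −21.7 cm.
Lens 1: 1/d_i1 = 1/f₁ − 1/d_o1 = 1/(-21.7) − 1/(56.0) = -0.06394, so d_i1 = -15.64 cm.
The intermediate image is 15.64 cm to the left of lens 1 (virtual), which is 61.1 − (-15.64) = 76.74 cm to the left of lens 2, so d_o2 = +76.74 cm.
Lens 2: 1/d_i2 = 1/f₂ − 1/d_o2 = 1/(14.9) − 1/(76.74) = 0.05408, so d_i2 = 18.5 cm.
The final image is real, 18.5 cm to the right of lens 2 (overall magnification ≈ -0.067).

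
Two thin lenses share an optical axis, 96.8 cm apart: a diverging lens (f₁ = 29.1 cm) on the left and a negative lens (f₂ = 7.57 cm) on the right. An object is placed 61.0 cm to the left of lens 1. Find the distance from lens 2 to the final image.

7.11 cm

Lens 1 is diverging, so f₁ = −29.1 cm.
Lens 1: 1/d_i1 = 1/f₁ − 1/d_o1 = 1/(-29.1) − 1/(61.0) = -0.05076, so d_i1 = -19.70 cm.
The intermediate image is 19.70 cm to the left of lens 1 (virtual), which is 96.8 − (-19.70) = 116.5 cm to the left of lens 2, so d_o2 = +116.5 cm.
Lens 2 is diverging, so f₂ = −7.57 cm.
Lens 2: 1/d_i2 = 1/f₂ − 1/d_o2 = 1/(-7.57) − 1/(116.5) = -0.1407, so d_i2 = -7.11 cm.
The final image is virtual, 7.11 cm to the left of lens 2 (overall magnification ≈ 0.020).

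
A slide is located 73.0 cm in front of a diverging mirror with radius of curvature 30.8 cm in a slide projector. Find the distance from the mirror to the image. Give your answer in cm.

12.7 cm

f = R/2 = 30.8/2 = 15.40 cm; for a diverging mirror, f = -15.40 cm.
Mirror equation: 1/d_i = 1/f − 1/d_o = 1/(-15.40) − 1/(73.0) = -0.06494 − 0.01370 = -0.07863, so d_i = -12.7 cm.
The image is virtual, upright and reduced, behind the mirror.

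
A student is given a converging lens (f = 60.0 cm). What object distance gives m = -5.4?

m = −d_i/d_o ⇒ d_i = −m·d_o.
1/f = 1/d_o + 1/d_i = 1/d_o − 1/(m·d_o) = (1 − 1/m)/d_o, so d_o = f(1 − 1/m) = (60.00)(1 − 1/(-5.4)) = 71.1 cm.

71.1 cm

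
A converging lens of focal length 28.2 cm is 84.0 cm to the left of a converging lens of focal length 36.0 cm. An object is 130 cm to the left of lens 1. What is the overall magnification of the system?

Lens 1: 1/d_i1 = 1/(28.2) − 1/(130) = 0.02777, so d_i1 = 36.01 cm; m₁ = −d_i1/d_o1 = -0.2770.
d_o2 = 84.0 − (36.01) = 47.99 cm.
Lens 2: 1/d_i2 = 1/(36.0) − 1/(47.99) = 0.006940, so d_i2 = 144.1 cm; m₂ = −d_i2/d_o2 = -3.003.
m = m₁·m₂ = (-0.2770)(-3.003) = +0.832.

m = +0.832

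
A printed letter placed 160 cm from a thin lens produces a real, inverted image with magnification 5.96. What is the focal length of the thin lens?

f = 137 cm (converging)

m = −d_i/d_o ⇒ d_i = −m·d_o = −(-5.96)·(160) = 953.6 cm.
1/f = 1/d_o + 1/d_i = 1/(160) + 1/(953.6) = 0.007299, so f = 137 cm.
Since f is positive, the thin lens is converging.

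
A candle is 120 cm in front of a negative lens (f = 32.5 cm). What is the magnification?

For a negative lens, f = -32.5 cm.
1/d_i = 1/f − 1/d_o = 1/(-32.50) − 1/(120) = -0.03910, so d_i = -25.57 cm.
m = −d_i/d_o = −(-25.57)/(120) = +0.213.
The image is virtual, upright and reduced, on the same side as the object.

m = +0.213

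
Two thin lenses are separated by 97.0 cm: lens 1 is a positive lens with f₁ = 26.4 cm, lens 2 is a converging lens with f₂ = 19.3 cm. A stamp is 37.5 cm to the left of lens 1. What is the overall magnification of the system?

Lens 1: 1/d_i1 = 1/(26.4) − 1/(37.5) = 0.01121, so d_i1 = 89.19 cm; m₁ = −d_i1/d_o1 = -2.378.
d_o2 = 97.0 − (89.19) = 7.810 cm.
Lens 2: 1/d_i2 = 1/(19.3) − 1/(7.810) = -0.07623, so d_i2 = -13.12 cm; m₂ = −d_i2/d_o2 = +1.680.
m = m₁·m₂ = (-2.378)(+1.680) = -4.00.

m = -4.00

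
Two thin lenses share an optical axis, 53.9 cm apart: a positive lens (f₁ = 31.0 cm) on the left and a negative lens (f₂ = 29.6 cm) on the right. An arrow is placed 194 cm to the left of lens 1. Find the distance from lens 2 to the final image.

Lens 1: 1/d_i1 = 1/f₁ − 1/d_o1 = 1/(31.0) − 1/(194) = 0.02710, so d_i1 = 36.90 cm.
The intermediate image is 36.90 cm to the right of lens 1, which is 53.9 − (36.90) = 17.00 cm to the left of lens 2, so d_o2 = +17.00 cm.
Lens 2 is diverging, so f₂ = −29.6 cm.
Lens 2: 1/d_i2 = 1/f₂ − 1/d_o2 = 1/(-29.6) − 1/(17.00) = -0.09261, so d_i2 = -10.8 cm.
The final image is virtual, 10.8 cm to the left of lens 2 (overall magnification ≈ -0.12).

10.8 cm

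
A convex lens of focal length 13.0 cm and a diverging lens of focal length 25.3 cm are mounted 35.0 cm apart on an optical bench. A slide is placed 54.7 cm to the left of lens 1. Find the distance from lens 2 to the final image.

Lens 1: 1/d_i1 = 1/f₁ − 1/d_o1 = 1/(13.0) − 1/(54.7) = 0.05864, so d_i1 = 17.05 cm.
The intermediate image is 17.05 cm to the right of lens 1, which is 35.0 − (17.05) = 17.95 cm to the left of lens 2, so d_o2 = +17.95 cm.
Lens 2 is diverging, so f₂ = −25.3 cm.
Lens 2: 1/d_i2 = 1/f₂ − 1/d_o2 = 1/(-25.3) − 1/(17.95) = -0.09524, so d_i2 = -10.5 cm.
The final image is virtual, 10.5 cm to the left of lens 2 (overall magnification ≈ -0.18).

10.5 cm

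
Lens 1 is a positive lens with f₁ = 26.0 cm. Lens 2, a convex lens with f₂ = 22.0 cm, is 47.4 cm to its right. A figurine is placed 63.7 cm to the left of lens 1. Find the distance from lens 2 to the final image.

4.12 cm

Lens 1: 1/d_i1 = 1/f₁ − 1/d_o1 = 1/(26.0) − 1/(63.7) = 0.02276, so d_i1 = 43.93 cm.
The intermediate image is 43.93 cm to the right of lens 1, which is 47.4 − (43.93) = 3.470 cm to the left of lens 2, so d_o2 = +3.470 cm.
Lens 2: 1/d_i2 = 1/f₂ − 1/d_o2 = 1/(22.0) − 1/(3.470) = -0.2427, so d_i2 = -4.12 cm.
The final image is virtual, 4.12 cm to the left of lens 2 (overall magnification ≈ -0.82).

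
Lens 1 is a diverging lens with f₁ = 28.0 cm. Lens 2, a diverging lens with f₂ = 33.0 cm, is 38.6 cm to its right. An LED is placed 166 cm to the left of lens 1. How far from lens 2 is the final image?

Lens 1 is diverging, so f₁ = −28.0 cm.
Lens 1: 1/d_i1 = 1/f₁ − 1/d_o1 = 1/(-28.0) − 1/(166) = -0.04174, so d_i1 = -23.96 cm.
The intermediate image is 23.96 cm to the left of lens 1 (virtual), which is 38.6 − (-23.96) = 62.56 cm to the left of lens 2, so d_o2 = +62.56 cm.
Lens 2 is diverging, so f₂ = −33.0 cm.
Lens 2: 1/d_i2 = 1/f₂ − 1/d_o2 = 1/(-33.0) − 1/(62.56) = -0.04629, so d_i2 = -21.6 cm.
The final image is virtual, 21.6 cm to the left of lens 2 (overall magnification ≈ 0.050).

21.6 cm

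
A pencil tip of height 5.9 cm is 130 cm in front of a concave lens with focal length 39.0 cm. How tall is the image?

For a concave lens, f = -39.0 cm.
1/d_i = 1/f − 1/d_o = 1/(-39.00) − 1/(130) = -0.03333, so d_i = -30.00 cm.
m = −d_i/d_o = +0.2308.
|h_i| = |m|·h_o = 0.2308 × 5.9 = 1.36 cm. The image is virtual, upright and reduced, on the same side as the object.

1.36 cm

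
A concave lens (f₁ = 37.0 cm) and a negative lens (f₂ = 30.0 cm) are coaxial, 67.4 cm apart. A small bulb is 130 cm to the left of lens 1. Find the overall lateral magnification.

f₁ = −37.0 cm (diverging).
Lens 1: 1/d_i1 = 1/(-37.0) − 1/(130) = -0.03472, so d_i1 = -28.80 cm; m₁ = −d_i1/d_o1 = +0.2215.
d_o2 = 67.4 − (-28.80) = 96.20 cm.
f₂ = −30.0 cm (diverging).
Lens 2: 1/d_i2 = 1/(-30.0) − 1/(96.20) = -0.04373, so d_i2 = -22.87 cm; m₂ = −d_i2/d_o2 = +0.2377.
m = m₁·m₂ = (+0.2215)(+0.2377) = +0.0527.

m = +0.0527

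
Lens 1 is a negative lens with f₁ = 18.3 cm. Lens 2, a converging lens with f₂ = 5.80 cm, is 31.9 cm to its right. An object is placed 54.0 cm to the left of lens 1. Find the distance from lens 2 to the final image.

Lens 1 is diverging, so f₁ = −18.3 cm.
Lens 1: 1/d_i1 = 1/f₁ − 1/d_o1 = 1/(-18.3) − 1/(54.0) = -0.07316, so d_i1 = -13.67 cm.
The intermediate image is 13.67 cm to the left of lens 1 (virtual), which is 31.9 − (-13.67) = 45.57 cm to the left of lens 2, so d_o2 = +45.57 cm.
Lens 2: 1/d_i2 = 1/f₂ − 1/d_o2 = 1/(5.80) − 1/(45.57) = 0.1505, so d_i2 = 6.65 cm.
The final image is real, 6.65 cm to the right of lens 2 (overall magnification ≈ -0.037).

6.65 cm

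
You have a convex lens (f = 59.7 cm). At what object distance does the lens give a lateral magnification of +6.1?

m = −d_i/d_o ⇒ d_i = −m·d_o.
1/f = 1/d_o + 1/d_i = 1/d_o − 1/(m·d_o) = (1 − 1/m)/d_o, so d_o = f(1 − 1/m) = (59.70)(1 − 1/(+6.1)) = 49.9 cm.

49.9 cm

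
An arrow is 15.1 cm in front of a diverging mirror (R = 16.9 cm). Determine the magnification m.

f = R/2 = 16.9/2 = 8.450 cm; for a diverging mirror, f = -8.450 cm.
1/d_i = 1/f − 1/d_o = 1/(-8.450) − 1/(15.1) = -0.1846, so d_i = -5.418 cm.
m = −d_i/d_o = −(-5.418)/(15.1) = +0.359.
The image is virtual, upright and reduced, behind the mirror.

m = +0.359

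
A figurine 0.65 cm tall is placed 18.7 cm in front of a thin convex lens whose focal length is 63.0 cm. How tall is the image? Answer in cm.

1/d_i = 1/f − 1/d_o = 1/(63.00) − 1/(18.7) = -0.03760, so d_i = -26.59 cm.
m = −d_i/d_o = +1.422.
|h_i| = |m|·h_o = 1.422 × 0.65 = 0.924 cm. The image is virtual, upright and enlarged, on the same side as the object.

0.924 cm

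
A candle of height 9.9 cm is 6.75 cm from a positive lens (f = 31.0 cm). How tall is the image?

1/d_i = 1/f − 1/d_o = 1/(31.00) − 1/(6.75) = -0.1159, so d_i = -8.629 cm.
m = −d_i/d_o = +1.278.
|h_i| = |m|·h_o = 1.278 × 9.9 = 12.7 cm. The image is virtual, upright and enlarged, on the same side as the object.

12.7 cm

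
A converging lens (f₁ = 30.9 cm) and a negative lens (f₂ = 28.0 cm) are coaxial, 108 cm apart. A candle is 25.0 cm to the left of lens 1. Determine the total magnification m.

Lens 1: 1/d_i1 = 1/(30.9) − 1/(25.0) = -0.007638, so d_i1 = -130.9 cm; m₁ = −d_i1/d_o1 = +5.236.
d_o2 = 108 − (-130.9) = 238.9 cm.
f₂ = −28.0 cm (diverging).
Lens 2: 1/d_i2 = 1/(-28.0) − 1/(238.9) = -0.03990, so d_i2 = -25.06 cm; m₂ = −d_i2/d_o2 = +0.1049.
m = m₁·m₂ = (+5.236)(+0.1049) = +0.549.

m = +0.549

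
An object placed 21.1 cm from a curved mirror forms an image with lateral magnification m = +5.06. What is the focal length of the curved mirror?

m = −d_i/d_o ⇒ d_i = −m·d_o = −(+5.06)·(21.1) = -106.8 cm.
1/f = 1/d_o + 1/d_i = 1/(21.1) + 1/(-106.8) = 0.03803, so f = 26.3 cm.
Since f is positive, the curved mirror is concave.

f = 26.3 cm (concave)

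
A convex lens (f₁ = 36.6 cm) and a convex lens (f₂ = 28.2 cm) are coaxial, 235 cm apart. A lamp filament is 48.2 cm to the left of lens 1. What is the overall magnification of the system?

m = +1.63

Lens 1: 1/d_i1 = 1/(36.6) − 1/(48.2) = 0.006576, so d_i1 = 152.1 cm; m₁ = −d_i1/d_o1 = -3.156.
d_o2 = 235 − (152.1) = 82.90 cm.
Lens 2: 1/d_i2 = 1/(28.2) − 1/(82.90) = 0.02340, so d_i2 = 42.74 cm; m₂ = −d_i2/d_o2 = -0.5155.
m = m₁·m₂ = (-3.156)(-0.5155) = +1.63.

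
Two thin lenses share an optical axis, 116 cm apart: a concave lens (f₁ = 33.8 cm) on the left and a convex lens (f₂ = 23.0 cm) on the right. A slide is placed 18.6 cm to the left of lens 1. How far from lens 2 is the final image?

Lens 1 is diverging, so f₁ = −33.8 cm.
Lens 1: 1/d_i1 = 1/f₁ − 1/d_o1 = 1/(-33.8) − 1/(18.6) = -0.08335, so d_i1 = -12.00 cm.
The intermediate image is 12.00 cm to the left of lens 1 (virtual), which is 116 − (-12.00) = 128.0 cm to the left of lens 2, so d_o2 = +128.0 cm.
Lens 2: 1/d_i2 = 1/f₂ − 1/d_o2 = 1/(23.0) − 1/(128.0) = 0.03567, so d_i2 = 28.0 cm.
The final image is real, 28.0 cm to the right of lens 2 (overall magnification ≈ -0.14).

28.0 cm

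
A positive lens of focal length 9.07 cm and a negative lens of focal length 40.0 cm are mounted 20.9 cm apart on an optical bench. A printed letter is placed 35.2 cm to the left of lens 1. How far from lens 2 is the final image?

Lens 1: 1/d_i1 = 1/f₁ − 1/d_o1 = 1/(9.07) − 1/(35.2) = 0.08184, so d_i1 = 12.22 cm.
The intermediate image is 12.22 cm to the right of lens 1, which is 20.9 − (12.22) = 8.680 cm to the left of lens 2, so d_o2 = +8.680 cm.
Lens 2 is diverging, so f₂ = −40.0 cm.
Lens 2: 1/d_i2 = 1/f₂ − 1/d_o2 = 1/(-40.0) − 1/(8.680) = -0.1402, so d_i2 = -7.13 cm.
The final image is virtual, 7.13 cm to the left of lens 2 (overall magnification ≈ -0.29).

7.13 cm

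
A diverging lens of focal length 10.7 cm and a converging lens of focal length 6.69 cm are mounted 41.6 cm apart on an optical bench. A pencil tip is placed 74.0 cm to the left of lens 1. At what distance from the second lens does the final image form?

Lens 1 is diverging, so f₁ = −10.7 cm.
Lens 1: 1/d_i1 = 1/f₁ − 1/d_o1 = 1/(-10.7) − 1/(74.0) = -0.1070, so d_i1 = -9.348 cm.
The intermediate image is 9.348 cm to the left of lens 1 (virtual), which is 41.6 − (-9.348) = 50.95 cm to the left of lens 2, so d_o2 = +50.95 cm.
Lens 2: 1/d_i2 = 1/f₂ − 1/d_o2 = 1/(6.69) − 1/(50.95) = 0.1298, so d_i2 = 7.70 cm.
The final image is real, 7.70 cm to the right of lens 2 (overall magnification ≈ -0.019).

7.70 cm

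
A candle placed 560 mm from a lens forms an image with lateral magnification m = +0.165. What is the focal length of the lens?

f = -111 mm (diverging)

m = −d_i/d_o ⇒ d_i = −m·d_o = −(+0.165)·(560) = -92.40 mm.
1/f = 1/d_o + 1/d_i = 1/(560) + 1/(-92.40) = -0.009037, so f = -111 mm.
Since f is negative, the lens is diverging.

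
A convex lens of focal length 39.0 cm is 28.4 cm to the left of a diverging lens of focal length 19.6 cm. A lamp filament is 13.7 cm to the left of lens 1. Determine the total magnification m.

m = +0.437

Lens 1: 1/d_i1 = 1/(39.0) − 1/(13.7) = -0.04735, so d_i1 = -21.12 cm; m₁ = −d_i1/d_o1 = +1.542.
d_o2 = 28.4 − (-21.12) = 49.52 cm.
f₂ = −19.6 cm (diverging).
Lens 2: 1/d_i2 = 1/(-19.6) − 1/(49.52) = -0.07121, so d_i2 = -14.04 cm; m₂ = −d_i2/d_o2 = +0.2836.
m = m₁·m₂ = (+1.542)(+0.2836) = +0.437.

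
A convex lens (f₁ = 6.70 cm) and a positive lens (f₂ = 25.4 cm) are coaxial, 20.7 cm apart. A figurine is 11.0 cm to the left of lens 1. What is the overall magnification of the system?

Lens 1: 1/d_i1 = 1/(6.70) − 1/(11.0) = 0.05834, so d_i1 = 17.14 cm; m₁ = −d_i1/d_o1 = -1.558.
d_o2 = 20.7 − (17.14) = 3.560 cm.
Lens 2: 1/d_i2 = 1/(25.4) − 1/(3.560) = -0.2415, so d_i2 = -4.140 cm; m₂ = −d_i2/d_o2 = +1.163.
m = m₁·m₂ = (-1.558)(+1.163) = -1.81.

m = -1.81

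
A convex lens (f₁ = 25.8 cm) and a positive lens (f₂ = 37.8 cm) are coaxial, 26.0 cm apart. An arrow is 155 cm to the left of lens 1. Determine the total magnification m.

Lens 1: 1/d_i1 = 1/(25.8) − 1/(155) = 0.03231, so d_i1 = 30.95 cm; m₁ = −d_i1/d_o1 = -0.1997.
d_o2 = 26.0 − (30.95) = -4.950 cm (virtual object).
Lens 2: 1/d_i2 = 1/(37.8) − 1/(-4.950) = 0.2285, so d_i2 = 4.377 cm; m₂ = −d_i2/d_o2 = +0.8842.
m = m₁·m₂ = (-0.1997)(+0.8842) = -0.177.

m = -0.177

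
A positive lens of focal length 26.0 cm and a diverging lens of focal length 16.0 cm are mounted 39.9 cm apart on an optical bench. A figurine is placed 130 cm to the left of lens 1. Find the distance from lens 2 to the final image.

5.06 cm

Lens 1: 1/d_i1 = 1/f₁ − 1/d_o1 = 1/(26.0) − 1/(130) = 0.03077, so d_i1 = 32.50 cm.
The intermediate image is 32.50 cm to the right of lens 1, which is 39.9 − (32.50) = 7.400 cm to the left of lens 2, so d_o2 = +7.400 cm.
Lens 2 is diverging, so f₂ = −16.0 cm.
Lens 2: 1/d_i2 = 1/f₂ − 1/d_o2 = 1/(-16.0) − 1/(7.400) = -0.1976, so d_i2 = -5.06 cm.
The final image is virtual, 5.06 cm to the left of lens 2 (overall magnification ≈ -0.17).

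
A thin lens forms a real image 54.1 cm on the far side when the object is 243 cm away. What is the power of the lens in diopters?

d_i = +54.1 cm.
1/f = 1/d_o + 1/d_i = 1/(243) + 1/(54.1) = 0.02260 cm⁻¹.
f = 44.25 cm = 0.4425 m, so P = 1/f = +2.26 D.

P = +2.26 D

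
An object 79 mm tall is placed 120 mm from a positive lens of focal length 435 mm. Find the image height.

109 mm

1/d_i = 1/f − 1/d_o = 1/(435.0) − 1/(120) = -0.006034, so d_i = -165.7 mm.
m = −d_i/d_o = +1.381.
|h_i| = |m|·h_o = 1.381 × 79 = 109 mm. The image is virtual, upright and enlarged, on the same side as the object.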